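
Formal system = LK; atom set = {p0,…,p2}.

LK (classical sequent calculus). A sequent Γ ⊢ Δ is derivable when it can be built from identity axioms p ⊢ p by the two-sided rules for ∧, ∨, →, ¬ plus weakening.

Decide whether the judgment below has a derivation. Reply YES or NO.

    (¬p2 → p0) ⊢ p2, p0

Derivation trace:
[→L] (¬p2 → p0) ⊢ p2, p0
  [¬R]  ⊢ p2, ¬p2
    [Ax] p2 ⊢ p2
  [Ax] p0 ⊢ p0

Result: YES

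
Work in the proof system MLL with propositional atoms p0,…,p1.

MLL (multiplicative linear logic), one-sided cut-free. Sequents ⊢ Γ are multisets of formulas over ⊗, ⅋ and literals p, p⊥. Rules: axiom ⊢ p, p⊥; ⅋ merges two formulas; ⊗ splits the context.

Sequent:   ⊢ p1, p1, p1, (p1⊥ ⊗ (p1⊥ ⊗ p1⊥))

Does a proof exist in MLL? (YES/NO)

Derivation (root first):
[⊗]  ⊢ p1, p1, p1, (p1⊥ ⊗ (p1⊥ ⊗ p1⊥))
  [Ax]  ⊢ p1, p1⊥
  [⊗]  ⊢ p1, p1, (p1⊥ ⊗ p1⊥)
    [Ax]  ⊢ p1, p1⊥
    [Ax]  ⊢ p1, p1⊥

Result: YES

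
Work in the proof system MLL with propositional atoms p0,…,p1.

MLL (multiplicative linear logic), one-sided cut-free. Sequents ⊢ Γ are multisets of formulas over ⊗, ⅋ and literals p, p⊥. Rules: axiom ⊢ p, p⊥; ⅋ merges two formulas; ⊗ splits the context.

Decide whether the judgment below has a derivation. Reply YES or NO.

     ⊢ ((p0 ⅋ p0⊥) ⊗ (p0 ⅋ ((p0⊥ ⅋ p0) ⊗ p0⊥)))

Derivation (root first):
[⊗]  ⊢ ((p0 ⅋ p0⊥) ⊗ (p0 ⅋ ((p0⊥ ⅋ p0) ⊗ p0⊥)))
  [⅋]  ⊢ (p0 ⅋ p0⊥)
    [Ax]  ⊢ p0, p0⊥
  [⅋]  ⊢ (p0 ⅋ ((p0⊥ ⅋ p0) ⊗ p0⊥))
    [⊗]  ⊢ p0, ((p0⊥ ⅋ p0) ⊗ p0⊥)
      [⅋]  ⊢ (p0⊥ ⅋ p0)
        [Ax]  ⊢ p0, p0⊥
      [Ax]  ⊢ p0, p0⊥

Result: YES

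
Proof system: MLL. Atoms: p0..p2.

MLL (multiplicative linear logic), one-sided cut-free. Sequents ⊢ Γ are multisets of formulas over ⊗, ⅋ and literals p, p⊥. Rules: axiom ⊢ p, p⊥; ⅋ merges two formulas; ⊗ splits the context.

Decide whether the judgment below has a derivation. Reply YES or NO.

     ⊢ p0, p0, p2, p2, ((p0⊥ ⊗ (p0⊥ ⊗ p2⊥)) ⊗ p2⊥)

Proof tree:
[⊗]  ⊢ p0, p0, p2, p2, ((p0⊥ ⊗ (p0⊥ ⊗ p2⊥)) ⊗ p2⊥)
  [⊗]  ⊢ p0, p0, p2, (p0⊥ ⊗ (p0⊥ ⊗ p2⊥))
    [Ax]  ⊢ p0, p0⊥
    [⊗]  ⊢ p0, p2, (p0⊥ ⊗ p2⊥)
      [Ax]  ⊢ p0, p0⊥
      [Ax]  ⊢ p2, p2⊥
  [Ax]  ⊢ p2, p2⊥

Result: YES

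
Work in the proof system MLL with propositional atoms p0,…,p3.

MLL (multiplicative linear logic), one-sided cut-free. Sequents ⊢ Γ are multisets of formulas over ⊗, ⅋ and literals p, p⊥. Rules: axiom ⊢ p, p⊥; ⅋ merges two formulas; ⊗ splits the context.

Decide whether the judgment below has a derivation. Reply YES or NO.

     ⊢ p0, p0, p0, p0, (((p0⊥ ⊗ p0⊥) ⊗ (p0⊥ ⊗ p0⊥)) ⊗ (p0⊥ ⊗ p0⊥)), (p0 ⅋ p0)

Proof tree:
[⅋]  ⊢ p0, p0, p0, p0, (((p0⊥ ⊗ p0⊥) ⊗ (p0⊥ ⊗ p0⊥)) ⊗ (p0⊥ ⊗ p0⊥)), (p0 ⅋ p0)
  [⊗]  ⊢ p0, p0, p0, p0, p0, p0, (((p0⊥ ⊗ p0⊥) ⊗ (p0⊥ ⊗ p0⊥)) ⊗ (p0⊥ ⊗ p0⊥))
    [⊗]  ⊢ p0, p0, p0, p0, ((p0⊥ ⊗ p0⊥) ⊗ (p0⊥ ⊗ p0⊥))
      [⊗]  ⊢ p0, p0, (p0⊥ ⊗ p0⊥)
        [Ax]  ⊢ p0, p0⊥
        [Ax]  ⊢ p0, p0⊥
      [⊗]  ⊢ p0, p0, (p0⊥ ⊗ p0⊥)
        [Ax]  ⊢ p0, p0⊥
        [Ax]  ⊢ p0, p0⊥
    [⊗]  ⊢ p0, p0, (p0⊥ ⊗ p0⊥)
      [Ax]  ⊢ p0, p0⊥
      [Ax]  ⊢ p0, p0⊥

Result: YES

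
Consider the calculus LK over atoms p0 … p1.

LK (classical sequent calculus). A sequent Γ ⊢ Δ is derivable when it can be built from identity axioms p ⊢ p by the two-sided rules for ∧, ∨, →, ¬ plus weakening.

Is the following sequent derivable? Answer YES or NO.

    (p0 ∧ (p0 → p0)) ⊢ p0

Proof tree:
[∧L] (p0 ∧ (p0 → p0)) ⊢ p0
  [→L] p0, (p0 → p0) ⊢ p0
    [Ax] p0 ⊢ p0
    [Ax] p0 ⊢ p0

Result: YES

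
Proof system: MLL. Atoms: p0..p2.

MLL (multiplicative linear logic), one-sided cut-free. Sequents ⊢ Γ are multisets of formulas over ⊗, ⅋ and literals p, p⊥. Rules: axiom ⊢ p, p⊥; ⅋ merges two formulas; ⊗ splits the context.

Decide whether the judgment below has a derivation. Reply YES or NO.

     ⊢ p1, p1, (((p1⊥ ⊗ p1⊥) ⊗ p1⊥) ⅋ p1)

Derivation trace:
[⅋]  ⊢ p1, p1, (((p1⊥ ⊗ p1⊥) ⊗ p1⊥) ⅋ p1)
  [⊗]  ⊢ p1, p1, p1, ((p1⊥ ⊗ p1⊥) ⊗ p1⊥)
    [⊗]  ⊢ p1, p1, (p1⊥ ⊗ p1⊥)
      [Ax]  ⊢ p1, p1⊥
      [Ax]  ⊢ p1, p1⊥
    [Ax]  ⊢ p1, p1⊥

Result: YES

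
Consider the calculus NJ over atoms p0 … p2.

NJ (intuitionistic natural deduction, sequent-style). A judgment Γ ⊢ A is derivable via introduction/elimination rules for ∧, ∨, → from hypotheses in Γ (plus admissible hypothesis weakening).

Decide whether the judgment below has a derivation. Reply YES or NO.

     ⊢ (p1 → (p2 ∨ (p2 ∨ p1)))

Derivation (root first):
[→I]  ⊢ (p1 → (p2 ∨ (p2 ∨ p1)))
  [∨I₂] p1 ⊢ (p2 ∨ (p2 ∨ p1))
    [∨I₂] p1 ⊢ (p2 ∨ p1)
      [Ax] p1 ⊢ p1

Result: YES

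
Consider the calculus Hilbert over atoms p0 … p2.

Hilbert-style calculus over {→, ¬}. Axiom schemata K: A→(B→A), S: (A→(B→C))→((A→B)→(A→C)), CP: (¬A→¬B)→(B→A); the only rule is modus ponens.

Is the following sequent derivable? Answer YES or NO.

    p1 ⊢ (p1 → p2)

Enumerate valuations to refute Γ ⊢ Δ:
  v=000: Γ:[p1=F] Δ:[(p1 → p2)=T] refutes=False
  v=001: Γ:[p1=F] Δ:[(p1 → p2)=T] refutes=False
  v=010: Γ:[p1=T] Δ:[(p1 → p2)=F] refutes=True  ← countermodel

Result: NO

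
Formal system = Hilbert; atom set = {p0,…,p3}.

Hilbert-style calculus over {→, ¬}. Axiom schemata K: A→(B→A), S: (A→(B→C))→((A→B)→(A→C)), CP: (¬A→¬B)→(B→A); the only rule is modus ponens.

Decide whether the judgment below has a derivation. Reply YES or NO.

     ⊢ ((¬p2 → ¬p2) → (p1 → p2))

Search for a countermodel by truth-table:
  v=0000: Γ:[] Δ:[((¬p2 → ¬p2) → (p1 → p2))=T] refutes=False
  v=0001: Γ:[] Δ:[((¬p2 → ¬p2) → (p1 → p2))=T] refutes=False
  v=0010: Γ:[] Δ:[((¬p2 → ¬p2) → (p1 → p2))=T] refutes=False
  v=0011: Γ:[] Δ:[((¬p2 → ¬p2) → (p1 → p2))=T] refutes=False
  v=0100: Γ:[] Δ:[((¬p2 → ¬p2) → (p1 → p2))=F] refutes=True  ← countermodel

Result: NO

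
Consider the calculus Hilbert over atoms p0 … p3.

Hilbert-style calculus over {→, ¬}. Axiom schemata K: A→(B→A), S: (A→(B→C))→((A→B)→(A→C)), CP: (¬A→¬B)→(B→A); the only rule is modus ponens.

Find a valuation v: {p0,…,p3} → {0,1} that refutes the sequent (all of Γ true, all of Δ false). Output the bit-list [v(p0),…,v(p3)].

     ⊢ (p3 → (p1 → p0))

Truth-table refutation:
  v=0000: Γ:[] Δ:[(p3 → (p1 → p0))=T] refutes=False
  v=0001: Γ:[] Δ:[(p3 → (p1 → p0))=T] refutes=False
  v=0010: Γ:[] Δ:[(p3 → (p1 → p0))=T] refutes=False
  v=0011: Γ:[] Δ:[(p3 → (p1 → p0))=T] refutes=False
  v=0100: Γ:[] Δ:[(p3 → (p1 → p0))=T] refutes=False
  v=0101: Γ:[] Δ:[(p3 → (p1 → p0))=F] refutes=True  ← countermodel

Result: [0, 1, 0, 1]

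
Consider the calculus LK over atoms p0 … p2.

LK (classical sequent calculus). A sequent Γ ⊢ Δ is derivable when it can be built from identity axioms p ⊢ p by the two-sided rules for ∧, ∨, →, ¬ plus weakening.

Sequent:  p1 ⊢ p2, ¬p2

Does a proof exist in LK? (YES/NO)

Proof tree:
[WL] p1 ⊢ p2, ¬p2
  [¬R]  ⊢ p2, ¬p2
    [Ax] p2 ⊢ p2

Result: YES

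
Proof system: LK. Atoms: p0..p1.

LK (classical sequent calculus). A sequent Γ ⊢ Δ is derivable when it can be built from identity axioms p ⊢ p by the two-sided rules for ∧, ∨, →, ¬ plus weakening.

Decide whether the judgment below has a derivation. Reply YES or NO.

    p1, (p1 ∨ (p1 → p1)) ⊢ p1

Derivation trace:
[∨L] p1, (p1 ∨ (p1 → p1)) ⊢ p1
  [Ax] p1 ⊢ p1
  [→L] p1, (p1 → p1) ⊢ p1
    [Ax] p1 ⊢ p1
    [Ax] p1 ⊢ p1

Result: YES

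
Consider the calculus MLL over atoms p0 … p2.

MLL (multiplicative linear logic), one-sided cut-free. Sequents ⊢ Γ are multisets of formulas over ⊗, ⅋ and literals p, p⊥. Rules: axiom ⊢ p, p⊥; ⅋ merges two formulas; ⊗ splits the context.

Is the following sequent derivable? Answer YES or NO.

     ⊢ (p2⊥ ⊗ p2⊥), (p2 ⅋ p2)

Derivation (root first):
[⅋]  ⊢ (p2⊥ ⊗ p2⊥), (p2 ⅋ p2)
  [⊗]  ⊢ p2, p2, (p2⊥ ⊗ p2⊥)
    [Ax]  ⊢ p2, p2⊥
    [Ax]  ⊢ p2, p2⊥

Result: YES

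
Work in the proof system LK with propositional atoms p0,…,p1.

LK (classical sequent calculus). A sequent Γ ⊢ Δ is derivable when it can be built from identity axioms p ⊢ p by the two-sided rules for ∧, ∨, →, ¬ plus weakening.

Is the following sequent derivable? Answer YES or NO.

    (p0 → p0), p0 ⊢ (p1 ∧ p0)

Search for a countermodel by truth-table:
  v=00: Γ:[(p0 → p0)=T, p0=F] Δ:[(p1 ∧ p0)=F] refutes=False
  v=01: Γ:[(p0 → p0)=T, p0=F] Δ:[(p1 ∧ p0)=F] refutes=False
  v=10: Γ:[(p0 → p0)=T, p0=T] Δ:[(p1 ∧ p0)=F] refutes=True  ← countermodel

Result: NO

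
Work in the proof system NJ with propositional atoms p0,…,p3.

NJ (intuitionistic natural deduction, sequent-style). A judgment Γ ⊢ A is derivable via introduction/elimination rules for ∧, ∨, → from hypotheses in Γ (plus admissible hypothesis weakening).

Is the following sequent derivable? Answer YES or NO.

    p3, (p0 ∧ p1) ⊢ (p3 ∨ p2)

Derivation (root first):
[∨I₁] p3, (p0 ∧ p1) ⊢ (p3 ∨ p2)
  [Wk] p3, (p0 ∧ p1) ⊢ p3
    [Ax] p3 ⊢ p3

Result: YES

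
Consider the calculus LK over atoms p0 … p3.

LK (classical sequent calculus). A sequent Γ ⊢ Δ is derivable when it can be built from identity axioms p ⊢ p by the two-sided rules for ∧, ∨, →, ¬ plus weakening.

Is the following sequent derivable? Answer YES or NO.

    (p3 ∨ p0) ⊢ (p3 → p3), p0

Derivation (root first):
[∨L] (p3 ∨ p0) ⊢ (p3 → p3), p0
  [WL] p3 ⊢ (p3 → p3), p0
    [WR]  ⊢ (p3 → p3), p0
      [→R]  ⊢ (p3 → p3)
        [Ax] p3 ⊢ p3
  [Ax] p0 ⊢ p0

Result: YES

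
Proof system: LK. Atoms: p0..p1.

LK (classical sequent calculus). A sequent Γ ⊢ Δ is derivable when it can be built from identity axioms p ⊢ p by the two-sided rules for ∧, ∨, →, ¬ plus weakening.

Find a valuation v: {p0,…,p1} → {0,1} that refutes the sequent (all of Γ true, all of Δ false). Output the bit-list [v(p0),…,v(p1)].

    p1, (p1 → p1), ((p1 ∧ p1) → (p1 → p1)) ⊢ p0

Enumerate valuations to refute Γ ⊢ Δ:
  v=00: Γ:[p1=F, (p1 → p1)=T, ((p1 ∧ p1) → (p1 → p1))=T] Δ:[p0=F] refutes=False
  v=01: Γ:[p1=T, (p1 → p1)=T, ((p1 ∧ p1) → (p1 → p1))=T] Δ:[p0=F] refutes=True  ← countermodel

Result: [0, 1]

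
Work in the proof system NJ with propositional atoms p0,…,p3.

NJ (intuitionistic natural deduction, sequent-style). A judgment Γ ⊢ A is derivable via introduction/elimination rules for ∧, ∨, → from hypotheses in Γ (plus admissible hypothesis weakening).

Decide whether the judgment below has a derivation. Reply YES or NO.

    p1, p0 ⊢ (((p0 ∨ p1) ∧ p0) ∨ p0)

Derivation trace:
[∨I₁] p1, p0 ⊢ (((p0 ∨ p1) ∧ p0) ∨ p0)
  [∧I] p1, p0 ⊢ ((p0 ∨ p1) ∧ p0)
    [∨I₂] p1 ⊢ (p0 ∨ p1)
      [Ax] p1 ⊢ p1
    [Ax] p0 ⊢ p0

Result: YES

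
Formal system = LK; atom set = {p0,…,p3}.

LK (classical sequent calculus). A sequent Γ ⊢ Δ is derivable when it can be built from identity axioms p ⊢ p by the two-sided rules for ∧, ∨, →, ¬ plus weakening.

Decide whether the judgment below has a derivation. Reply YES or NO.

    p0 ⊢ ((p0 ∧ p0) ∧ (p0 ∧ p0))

Derivation (root first):
[∧R] p0 ⊢ ((p0 ∧ p0) ∧ (p0 ∧ p0))
  [∧R] p0 ⊢ (p0 ∧ p0)
    [Ax] p0 ⊢ p0
    [Ax] p0 ⊢ p0
  [∧R] p0 ⊢ (p0 ∧ p0)
    [Ax] p0 ⊢ p0
    [Ax] p0 ⊢ p0

Result: YES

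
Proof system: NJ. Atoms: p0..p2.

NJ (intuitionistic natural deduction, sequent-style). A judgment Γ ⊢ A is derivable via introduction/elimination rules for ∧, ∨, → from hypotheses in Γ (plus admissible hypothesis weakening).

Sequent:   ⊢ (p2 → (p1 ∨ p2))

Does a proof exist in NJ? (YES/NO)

Proof tree:
[→I]  ⊢ (p2 → (p1 ∨ p2))
  [∨I₂] p2 ⊢ (p1 ∨ p2)
    [Ax] p2 ⊢ p2

Result: YES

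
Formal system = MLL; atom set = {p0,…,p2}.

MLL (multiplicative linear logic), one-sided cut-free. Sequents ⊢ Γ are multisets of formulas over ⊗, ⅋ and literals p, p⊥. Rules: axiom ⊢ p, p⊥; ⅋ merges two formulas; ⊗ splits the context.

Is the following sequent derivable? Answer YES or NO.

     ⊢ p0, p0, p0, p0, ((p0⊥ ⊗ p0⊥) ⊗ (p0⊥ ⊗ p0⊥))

Derivation trace:
[⊗]  ⊢ p0, p0, p0, p0, ((p0⊥ ⊗ p0⊥) ⊗ (p0⊥ ⊗ p0⊥))
  [⊗]  ⊢ p0, p0, (p0⊥ ⊗ p0⊥)
    [Ax]  ⊢ p0, p0⊥
    [Ax]  ⊢ p0, p0⊥
  [⊗]  ⊢ p0, p0, (p0⊥ ⊗ p0⊥)
    [Ax]  ⊢ p0, p0⊥
    [Ax]  ⊢ p0, p0⊥

Result: YES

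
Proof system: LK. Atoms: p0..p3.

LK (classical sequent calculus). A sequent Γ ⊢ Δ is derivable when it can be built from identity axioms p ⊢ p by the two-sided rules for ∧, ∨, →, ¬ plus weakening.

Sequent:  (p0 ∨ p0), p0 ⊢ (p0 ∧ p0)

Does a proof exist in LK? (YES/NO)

Derivation trace:
[∧R] (p0 ∨ p0), p0 ⊢ (p0 ∧ p0)
  [∨L] (p0 ∨ p0) ⊢ p0
    [Ax] p0 ⊢ p0
    [Ax] p0 ⊢ p0
  [Ax] p0 ⊢ p0

Result: YES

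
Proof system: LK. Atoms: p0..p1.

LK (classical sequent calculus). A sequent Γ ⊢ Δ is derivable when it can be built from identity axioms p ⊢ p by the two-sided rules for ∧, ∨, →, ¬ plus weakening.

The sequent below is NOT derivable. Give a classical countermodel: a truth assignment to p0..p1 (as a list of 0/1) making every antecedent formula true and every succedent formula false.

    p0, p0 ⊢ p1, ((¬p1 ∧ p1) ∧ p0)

Enumerate valuations to refute Γ ⊢ Δ:
  v=00: Γ:[p0=F, p0=F] Δ:[p1=F, ((¬p1 ∧ p1) ∧ p0)=F] refutes=False
  v=01: Γ:[p0=F, p0=F] Δ:[p1=T, ((¬p1 ∧ p1) ∧ p0)=F] refutes=False
  v=10: Γ:[p0=T, p0=T] Δ:[p1=F, ((¬p1 ∧ p1) ∧ p0)=F] refutes=True  ← countermodel

Result: [1, 0]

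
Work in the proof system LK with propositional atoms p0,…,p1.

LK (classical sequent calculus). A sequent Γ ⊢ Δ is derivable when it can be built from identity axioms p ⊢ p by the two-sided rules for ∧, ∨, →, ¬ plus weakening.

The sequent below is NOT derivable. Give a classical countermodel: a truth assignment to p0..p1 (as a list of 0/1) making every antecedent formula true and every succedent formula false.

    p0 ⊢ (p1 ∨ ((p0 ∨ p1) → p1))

Enumerate valuations to refute Γ ⊢ Δ:
  v=00: Γ:[p0=F] Δ:[(p1 ∨ ((p0 ∨ p1) → p1))=T] refutes=False
  v=01: Γ:[p0=F] Δ:[(p1 ∨ ((p0 ∨ p1) → p1))=T] refutes=False
  v=10: Γ:[p0=T] Δ:[(p1 ∨ ((p0 ∨ p1) → p1))=F] refutes=True  ← countermodel

Result: [1, 0]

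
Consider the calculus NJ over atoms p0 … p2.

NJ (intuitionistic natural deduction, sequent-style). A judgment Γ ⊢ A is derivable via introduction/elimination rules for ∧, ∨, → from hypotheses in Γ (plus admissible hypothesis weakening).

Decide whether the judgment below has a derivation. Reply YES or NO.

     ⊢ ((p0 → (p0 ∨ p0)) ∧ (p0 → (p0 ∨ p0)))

Derivation trace:
[∧I]  ⊢ ((p0 → (p0 ∨ p0)) ∧ (p0 → (p0 ∨ p0)))
  [→I]  ⊢ (p0 → (p0 ∨ p0))
    [∨I₁] p0 ⊢ (p0 ∨ p0)
      [Ax] p0 ⊢ p0
  [→I]  ⊢ (p0 → (p0 ∨ p0))
    [∨I₁] p0 ⊢ (p0 ∨ p0)
      [Ax] p0 ⊢ p0

Result: YES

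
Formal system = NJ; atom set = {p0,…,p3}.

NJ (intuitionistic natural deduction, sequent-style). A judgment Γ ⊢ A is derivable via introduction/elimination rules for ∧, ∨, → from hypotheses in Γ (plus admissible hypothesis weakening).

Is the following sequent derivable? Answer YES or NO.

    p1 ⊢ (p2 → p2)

Derivation (root first):
[Wk] p1 ⊢ (p2 → p2)
  [→I]  ⊢ (p2 → p2)
    [Ax] p2 ⊢ p2

Result: YES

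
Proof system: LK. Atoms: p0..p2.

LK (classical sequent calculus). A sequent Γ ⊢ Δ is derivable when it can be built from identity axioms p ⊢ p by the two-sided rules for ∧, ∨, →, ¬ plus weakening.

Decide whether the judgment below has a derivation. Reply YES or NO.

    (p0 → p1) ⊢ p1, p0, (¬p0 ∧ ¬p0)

Derivation trace:
[∧R] (p0 → p1) ⊢ p1, p0, (¬p0 ∧ ¬p0)
  [¬R]  ⊢ p0, ¬p0
    [Ax] p0 ⊢ p0
  [¬R] (p0 → p1) ⊢ p1, ¬p0
    [→L] p0, (p0 → p1) ⊢ p1
      [Ax] p0 ⊢ p0
      [Ax] p1 ⊢ p1

Result: YES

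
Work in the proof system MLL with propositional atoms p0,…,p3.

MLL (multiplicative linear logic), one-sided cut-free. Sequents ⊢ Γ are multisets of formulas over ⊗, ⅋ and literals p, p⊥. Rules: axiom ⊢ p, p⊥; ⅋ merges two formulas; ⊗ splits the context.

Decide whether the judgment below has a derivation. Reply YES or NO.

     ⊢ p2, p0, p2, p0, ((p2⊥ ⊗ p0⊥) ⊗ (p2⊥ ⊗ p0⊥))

Derivation trace:
[⊗]  ⊢ p2, p0, p2, p0, ((p2⊥ ⊗ p0⊥) ⊗ (p2⊥ ⊗ p0⊥))
  [⊗]  ⊢ p2, p0, (p2⊥ ⊗ p0⊥)
    [Ax]  ⊢ p2, p2⊥
    [Ax]  ⊢ p0, p0⊥
  [⊗]  ⊢ p2, p0, (p2⊥ ⊗ p0⊥)
    [Ax]  ⊢ p2, p2⊥
    [Ax]  ⊢ p0, p0⊥

Result: YES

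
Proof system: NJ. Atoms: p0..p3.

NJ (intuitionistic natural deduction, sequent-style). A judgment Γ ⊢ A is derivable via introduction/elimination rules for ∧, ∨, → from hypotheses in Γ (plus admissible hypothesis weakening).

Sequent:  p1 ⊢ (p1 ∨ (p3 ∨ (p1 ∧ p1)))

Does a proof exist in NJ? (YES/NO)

Derivation trace:
[∨I₂] p1 ⊢ (p1 ∨ (p3 ∨ (p1 ∧ p1)))
  [∨I₂] p1 ⊢ (p3 ∨ (p1 ∧ p1))
    [∧I] p1 ⊢ (p1 ∧ p1)
      [Ax] p1 ⊢ p1
      [Ax] p1 ⊢ p1

Result: YES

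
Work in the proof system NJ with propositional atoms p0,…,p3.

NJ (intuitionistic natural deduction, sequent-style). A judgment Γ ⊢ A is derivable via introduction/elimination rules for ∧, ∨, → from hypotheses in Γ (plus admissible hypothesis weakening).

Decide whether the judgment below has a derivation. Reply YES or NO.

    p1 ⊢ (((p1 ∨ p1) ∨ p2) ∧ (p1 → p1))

Proof tree:
[∧I] p1 ⊢ (((p1 ∨ p1) ∨ p2) ∧ (p1 → p1))
  [∨I₁] p1 ⊢ ((p1 ∨ p1) ∨ p2)
    [∨I₂] p1 ⊢ (p1 ∨ p1)
      [Ax] p1 ⊢ p1
  [→I]  ⊢ (p1 → p1)
    [Ax] p1 ⊢ p1

Result: YES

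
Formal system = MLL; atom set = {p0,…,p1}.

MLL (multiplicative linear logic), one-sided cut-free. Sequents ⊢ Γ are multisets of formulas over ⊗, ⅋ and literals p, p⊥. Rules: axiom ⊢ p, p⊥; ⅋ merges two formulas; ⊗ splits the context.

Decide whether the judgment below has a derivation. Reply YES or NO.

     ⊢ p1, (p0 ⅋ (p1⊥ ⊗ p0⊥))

Proof tree:
[⅋]  ⊢ p1, (p0 ⅋ (p1⊥ ⊗ p0⊥))
  [⊗]  ⊢ p1, p0, (p1⊥ ⊗ p0⊥)
    [Ax]  ⊢ p1, p1⊥
    [Ax]  ⊢ p0, p0⊥

Result: YES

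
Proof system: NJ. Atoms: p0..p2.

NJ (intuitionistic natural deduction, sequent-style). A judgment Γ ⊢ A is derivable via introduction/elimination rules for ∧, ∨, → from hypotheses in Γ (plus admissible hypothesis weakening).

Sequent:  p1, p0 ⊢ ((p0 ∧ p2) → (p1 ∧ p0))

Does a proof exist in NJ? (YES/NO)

Derivation (root first):
[→I] p1, p0 ⊢ ((p0 ∧ p2) → (p1 ∧ p0))
  [∧I] p1, p0, (p0 ∧ p2) ⊢ (p1 ∧ p0)
    [Ax] p1 ⊢ p1
    [Wk] p0, (p0 ∧ p2) ⊢ p0
      [Ax] p0 ⊢ p0

Result: YES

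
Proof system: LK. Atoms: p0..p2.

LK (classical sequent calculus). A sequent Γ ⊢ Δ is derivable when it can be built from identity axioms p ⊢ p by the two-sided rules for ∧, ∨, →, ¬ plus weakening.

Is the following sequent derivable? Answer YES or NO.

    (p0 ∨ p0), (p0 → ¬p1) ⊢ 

Truth-table refutation:
  v=000: Γ:[(p0 ∨ p0)=F, (p0 → ¬p1)=T] Δ:[] refutes=False
  v=001: Γ:[(p0 ∨ p0)=F, (p0 → ¬p1)=T] Δ:[] refutes=False
  v=010: Γ:[(p0 ∨ p0)=F, (p0 → ¬p1)=T] Δ:[] refutes=False
  v=011: Γ:[(p0 ∨ p0)=F, (p0 → ¬p1)=T] Δ:[] refutes=False
  v=100: Γ:[(p0 ∨ p0)=T, (p0 → ¬p1)=T] Δ:[] refutes=True  ← countermodel

Result: NO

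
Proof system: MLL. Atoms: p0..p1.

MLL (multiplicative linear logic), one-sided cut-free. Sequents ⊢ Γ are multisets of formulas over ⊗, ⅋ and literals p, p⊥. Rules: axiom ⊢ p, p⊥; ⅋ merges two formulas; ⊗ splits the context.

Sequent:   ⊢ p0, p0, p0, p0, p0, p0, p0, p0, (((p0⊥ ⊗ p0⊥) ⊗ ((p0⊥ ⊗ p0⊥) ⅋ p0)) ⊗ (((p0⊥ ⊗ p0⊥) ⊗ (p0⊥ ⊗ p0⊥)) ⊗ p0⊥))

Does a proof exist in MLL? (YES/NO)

Derivation trace:
[⊗]  ⊢ p0, p0, p0, p0, p0, p0, p0, p0, (((p0⊥ ⊗ p0⊥) ⊗ ((p0⊥ ⊗ p0⊥) ⅋ p0)) ⊗ (((p0⊥ ⊗ p0⊥) ⊗ (p0⊥ ⊗ p0⊥)) ⊗ p0⊥))
  [⊗]  ⊢ p0, p0, p0, ((p0⊥ ⊗ p0⊥) ⊗ ((p0⊥ ⊗ p0⊥) ⅋ p0))
    [⊗]  ⊢ p0, p0, (p0⊥ ⊗ p0⊥)
      [Ax]  ⊢ p0, p0⊥
      [Ax]  ⊢ p0, p0⊥
    [⅋]  ⊢ p0, ((p0⊥ ⊗ p0⊥) ⅋ p0)
      [⊗]  ⊢ p0, p0, (p0⊥ ⊗ p0⊥)
        [Ax]  ⊢ p0, p0⊥
        [Ax]  ⊢ p0, p0⊥
  [⊗]  ⊢ p0, p0, p0, p0, p0, (((p0⊥ ⊗ p0⊥) ⊗ (p0⊥ ⊗ p0⊥)) ⊗ p0⊥)
    [⊗]  ⊢ p0, p0, p0, p0, ((p0⊥ ⊗ p0⊥) ⊗ (p0⊥ ⊗ p0⊥))
      [⊗]  ⊢ p0, p0, (p0⊥ ⊗ p0⊥)
        [Ax]  ⊢ p0, p0⊥
        [Ax]  ⊢ p0, p0⊥
      [⊗]  ⊢ p0, p0, (p0⊥ ⊗ p0⊥)
        [Ax]  ⊢ p0, p0⊥
        [Ax]  ⊢ p0, p0⊥
    [Ax]  ⊢ p0, p0⊥

Result: YES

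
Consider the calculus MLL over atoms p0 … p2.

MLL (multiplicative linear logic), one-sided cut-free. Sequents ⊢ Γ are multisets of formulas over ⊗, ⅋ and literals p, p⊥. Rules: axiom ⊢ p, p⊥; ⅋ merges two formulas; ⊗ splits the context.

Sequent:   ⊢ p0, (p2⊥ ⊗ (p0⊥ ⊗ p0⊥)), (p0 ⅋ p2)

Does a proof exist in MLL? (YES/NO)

Derivation (root first):
[⅋]  ⊢ p0, (p2⊥ ⊗ (p0⊥ ⊗ p0⊥)), (p0 ⅋ p2)
  [⊗]  ⊢ p2, p0, p0, (p2⊥ ⊗ (p0⊥ ⊗ p0⊥))
    [Ax]  ⊢ p2, p2⊥
    [⊗]  ⊢ p0, p0, (p0⊥ ⊗ p0⊥)
      [Ax]  ⊢ p0, p0⊥
      [Ax]  ⊢ p0, p0⊥

Result: YES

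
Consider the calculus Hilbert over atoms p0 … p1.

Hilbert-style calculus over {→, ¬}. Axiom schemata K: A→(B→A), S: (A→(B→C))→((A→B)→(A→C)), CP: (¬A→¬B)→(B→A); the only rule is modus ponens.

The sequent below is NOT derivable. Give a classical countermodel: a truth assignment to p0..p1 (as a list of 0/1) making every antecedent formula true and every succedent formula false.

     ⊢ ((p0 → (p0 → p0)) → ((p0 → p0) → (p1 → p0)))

Truth-table refutation:
  v=00: Γ:[] Δ:[((p0 → (p0 → p0)) → ((p0 → p0) → (p1 → p0)))=T] refutes=False
  v=01: Γ:[] Δ:[((p0 → (p0 → p0)) → ((p0 → p0) → (p1 → p0)))=F] refutes=True  ← countermodel

Result: [0, 1]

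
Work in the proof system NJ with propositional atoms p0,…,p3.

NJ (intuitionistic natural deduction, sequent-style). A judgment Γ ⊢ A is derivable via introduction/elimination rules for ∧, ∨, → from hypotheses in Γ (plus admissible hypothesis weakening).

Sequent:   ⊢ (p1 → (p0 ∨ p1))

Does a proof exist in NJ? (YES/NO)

Derivation (root first):
[→I]  ⊢ (p1 → (p0 ∨ p1))
  [∨I₂] p1 ⊢ (p0 ∨ p1)
    [Ax] p1 ⊢ p1

Result: YES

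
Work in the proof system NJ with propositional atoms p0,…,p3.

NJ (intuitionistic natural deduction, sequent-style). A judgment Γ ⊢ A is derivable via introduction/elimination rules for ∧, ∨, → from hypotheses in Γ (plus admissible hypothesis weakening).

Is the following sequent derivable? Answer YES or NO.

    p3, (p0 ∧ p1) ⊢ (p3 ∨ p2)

Derivation (root first):
[Wk] p3, (p0 ∧ p1) ⊢ (p3 ∨ p2)
  [∨I₁] p3 ⊢ (p3 ∨ p2)
    [Ax] p3 ⊢ p3

Result: YES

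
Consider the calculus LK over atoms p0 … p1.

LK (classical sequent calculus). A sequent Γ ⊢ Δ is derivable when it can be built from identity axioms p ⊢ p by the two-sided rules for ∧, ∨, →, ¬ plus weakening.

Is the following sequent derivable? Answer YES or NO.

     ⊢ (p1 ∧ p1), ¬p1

Derivation trace:
[¬R]  ⊢ (p1 ∧ p1), ¬p1
  [∧R] p1 ⊢ (p1 ∧ p1)
    [Ax] p1 ⊢ p1
    [Ax] p1 ⊢ p1

Result: YES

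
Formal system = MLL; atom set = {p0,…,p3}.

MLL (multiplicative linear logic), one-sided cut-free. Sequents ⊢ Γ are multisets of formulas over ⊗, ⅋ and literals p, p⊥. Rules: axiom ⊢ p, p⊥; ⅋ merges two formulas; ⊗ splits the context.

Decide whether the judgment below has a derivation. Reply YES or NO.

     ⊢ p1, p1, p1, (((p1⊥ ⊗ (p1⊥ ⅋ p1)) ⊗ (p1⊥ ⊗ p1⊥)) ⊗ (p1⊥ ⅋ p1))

Derivation (root first):
[⊗]  ⊢ p1, p1, p1, (((p1⊥ ⊗ (p1⊥ ⅋ p1)) ⊗ (p1⊥ ⊗ p1⊥)) ⊗ (p1⊥ ⅋ p1))
  [⊗]  ⊢ p1, p1, p1, ((p1⊥ ⊗ (p1⊥ ⅋ p1)) ⊗ (p1⊥ ⊗ p1⊥))
    [⊗]  ⊢ p1, (p1⊥ ⊗ (p1⊥ ⅋ p1))
      [Ax]  ⊢ p1, p1⊥
      [⅋]  ⊢ (p1⊥ ⅋ p1)
        [Ax]  ⊢ p1, p1⊥
    [⊗]  ⊢ p1, p1, (p1⊥ ⊗ p1⊥)
      [Ax]  ⊢ p1, p1⊥
      [Ax]  ⊢ p1, p1⊥
  [⅋]  ⊢ (p1⊥ ⅋ p1)
    [Ax]  ⊢ p1, p1⊥

Result: YES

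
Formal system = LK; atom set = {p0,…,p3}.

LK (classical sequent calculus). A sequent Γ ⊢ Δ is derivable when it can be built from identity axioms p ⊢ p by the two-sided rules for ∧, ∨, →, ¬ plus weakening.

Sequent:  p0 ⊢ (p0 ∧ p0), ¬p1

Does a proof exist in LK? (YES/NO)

Derivation trace:
[¬R] p0 ⊢ (p0 ∧ p0), ¬p1
  [WL] p0, p1 ⊢ (p0 ∧ p0)
    [∧R] p0 ⊢ (p0 ∧ p0)
      [Ax] p0 ⊢ p0
      [Ax] p0 ⊢ p0

Result: YES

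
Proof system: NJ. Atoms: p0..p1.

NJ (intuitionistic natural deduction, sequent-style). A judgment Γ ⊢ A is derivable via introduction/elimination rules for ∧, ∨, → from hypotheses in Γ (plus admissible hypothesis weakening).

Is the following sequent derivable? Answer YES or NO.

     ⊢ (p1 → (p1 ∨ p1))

Derivation trace:
[→I]  ⊢ (p1 → (p1 ∨ p1))
  [∨I₂] p1 ⊢ (p1 ∨ p1)
    [Ax] p1 ⊢ p1

Result: YES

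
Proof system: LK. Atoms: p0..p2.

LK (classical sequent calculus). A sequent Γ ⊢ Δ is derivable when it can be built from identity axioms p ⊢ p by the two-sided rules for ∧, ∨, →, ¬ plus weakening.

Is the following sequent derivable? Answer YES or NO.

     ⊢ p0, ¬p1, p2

Enumerate valuations to refute Γ ⊢ Δ:
  v=000: Γ:[] Δ:[p0=F, ¬p1=T, p2=F] refutes=False
  v=001: Γ:[] Δ:[p0=F, ¬p1=T, p2=T] refutes=False
  v=010: Γ:[] Δ:[p0=F, ¬p1=F, p2=F] refutes=True  ← countermodel

Result: NO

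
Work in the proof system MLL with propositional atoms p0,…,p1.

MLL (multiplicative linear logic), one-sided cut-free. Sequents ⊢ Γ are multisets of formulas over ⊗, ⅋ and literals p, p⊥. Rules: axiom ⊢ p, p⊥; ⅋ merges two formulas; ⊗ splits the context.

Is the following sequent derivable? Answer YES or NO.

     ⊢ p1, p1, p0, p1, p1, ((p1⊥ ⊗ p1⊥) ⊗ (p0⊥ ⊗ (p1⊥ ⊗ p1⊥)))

Proof tree:
[⊗]  ⊢ p1, p1, p0, p1, p1, ((p1⊥ ⊗ p1⊥) ⊗ (p0⊥ ⊗ (p1⊥ ⊗ p1⊥)))
  [⊗]  ⊢ p1, p1, (p1⊥ ⊗ p1⊥)
    [Ax]  ⊢ p1, p1⊥
    [Ax]  ⊢ p1, p1⊥
  [⊗]  ⊢ p0, p1, p1, (p0⊥ ⊗ (p1⊥ ⊗ p1⊥))
    [Ax]  ⊢ p0, p0⊥
    [⊗]  ⊢ p1, p1, (p1⊥ ⊗ p1⊥)
      [Ax]  ⊢ p1, p1⊥
      [Ax]  ⊢ p1, p1⊥

Result: YES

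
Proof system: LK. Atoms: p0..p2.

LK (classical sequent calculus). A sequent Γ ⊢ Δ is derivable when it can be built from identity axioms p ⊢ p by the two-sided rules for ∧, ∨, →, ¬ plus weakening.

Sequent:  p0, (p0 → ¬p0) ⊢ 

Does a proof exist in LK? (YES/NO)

Derivation trace:
[→L] p0, (p0 → ¬p0) ⊢ 
  [Ax] p0 ⊢ p0
  [¬L] p0, ¬p0 ⊢ 
    [Ax] p0 ⊢ p0

Result: YES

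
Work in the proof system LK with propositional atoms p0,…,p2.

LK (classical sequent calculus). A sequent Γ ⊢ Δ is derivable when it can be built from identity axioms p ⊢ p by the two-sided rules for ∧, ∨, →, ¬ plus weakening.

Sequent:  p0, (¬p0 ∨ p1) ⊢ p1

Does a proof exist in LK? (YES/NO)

Derivation (root first):
[∨L] p0, (¬p0 ∨ p1) ⊢ p1
  [¬L] p0, ¬p0 ⊢ 
    [Ax] p0 ⊢ p0
  [Ax] p1 ⊢ p1

Result: YES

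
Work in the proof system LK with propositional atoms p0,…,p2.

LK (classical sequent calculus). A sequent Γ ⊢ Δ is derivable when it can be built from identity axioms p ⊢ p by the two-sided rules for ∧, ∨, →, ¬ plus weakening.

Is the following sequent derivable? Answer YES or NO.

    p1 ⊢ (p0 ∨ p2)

Search for a countermodel by truth-table:
  v=000: Γ:[p1=F] Δ:[(p0 ∨ p2)=F] refutes=False
  v=001: Γ:[p1=F] Δ:[(p0 ∨ p2)=T] refutes=False
  v=010: Γ:[p1=T] Δ:[(p0 ∨ p2)=F] refutes=True  ← countermodel

Result: NO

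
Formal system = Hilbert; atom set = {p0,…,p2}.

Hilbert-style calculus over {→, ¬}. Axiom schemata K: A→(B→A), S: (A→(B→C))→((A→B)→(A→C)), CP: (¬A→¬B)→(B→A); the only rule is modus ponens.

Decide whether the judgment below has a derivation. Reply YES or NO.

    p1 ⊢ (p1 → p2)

Truth-table refutation:
  v=000: Γ:[p1=F] Δ:[(p1 → p2)=T] refutes=False
  v=001: Γ:[p1=F] Δ:[(p1 → p2)=T] refutes=False
  v=010: Γ:[p1=T] Δ:[(p1 → p2)=F] refutes=True  ← countermodel

Result: NO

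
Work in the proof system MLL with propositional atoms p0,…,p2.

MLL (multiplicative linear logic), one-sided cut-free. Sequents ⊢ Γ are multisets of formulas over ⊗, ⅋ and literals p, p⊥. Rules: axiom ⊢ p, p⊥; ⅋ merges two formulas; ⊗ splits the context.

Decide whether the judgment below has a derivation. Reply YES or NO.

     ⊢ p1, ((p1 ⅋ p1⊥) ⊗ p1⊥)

Derivation trace:
[⊗]  ⊢ p1, ((p1 ⅋ p1⊥) ⊗ p1⊥)
  [⅋]  ⊢ (p1 ⅋ p1⊥)
    [Ax]  ⊢ p1, p1⊥
  [Ax]  ⊢ p1, p1⊥

Result: YES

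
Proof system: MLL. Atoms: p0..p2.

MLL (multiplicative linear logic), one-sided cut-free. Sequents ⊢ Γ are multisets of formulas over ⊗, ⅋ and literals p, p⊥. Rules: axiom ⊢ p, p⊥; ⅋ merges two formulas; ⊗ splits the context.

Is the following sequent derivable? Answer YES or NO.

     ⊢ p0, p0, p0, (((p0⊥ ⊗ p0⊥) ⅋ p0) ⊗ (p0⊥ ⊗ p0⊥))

Derivation trace:
[⊗]  ⊢ p0, p0, p0, (((p0⊥ ⊗ p0⊥) ⅋ p0) ⊗ (p0⊥ ⊗ p0⊥))
  [⅋]  ⊢ p0, ((p0⊥ ⊗ p0⊥) ⅋ p0)
    [⊗]  ⊢ p0, p0, (p0⊥ ⊗ p0⊥)
      [Ax]  ⊢ p0, p0⊥
      [Ax]  ⊢ p0, p0⊥
  [⊗]  ⊢ p0, p0, (p0⊥ ⊗ p0⊥)
    [Ax]  ⊢ p0, p0⊥
    [Ax]  ⊢ p0, p0⊥

Result: YES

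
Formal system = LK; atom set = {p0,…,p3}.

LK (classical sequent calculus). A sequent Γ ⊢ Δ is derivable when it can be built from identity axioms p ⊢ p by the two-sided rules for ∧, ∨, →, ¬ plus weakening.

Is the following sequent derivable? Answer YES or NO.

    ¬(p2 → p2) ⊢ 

Derivation trace:
[¬L] ¬(p2 → p2) ⊢ 
  [→R]  ⊢ (p2 → p2)
    [Ax] p2 ⊢ p2

Result: YES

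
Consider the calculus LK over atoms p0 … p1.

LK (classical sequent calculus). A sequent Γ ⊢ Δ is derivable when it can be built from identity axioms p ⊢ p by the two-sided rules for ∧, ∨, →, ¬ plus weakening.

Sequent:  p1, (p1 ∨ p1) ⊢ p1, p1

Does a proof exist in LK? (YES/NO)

Proof tree:
[WR] p1, (p1 ∨ p1) ⊢ p1, p1
  [∨L] p1, (p1 ∨ p1) ⊢ p1
    [Ax] p1 ⊢ p1
    [WL] p1, p1 ⊢ p1
      [Ax] p1 ⊢ p1

Result: YES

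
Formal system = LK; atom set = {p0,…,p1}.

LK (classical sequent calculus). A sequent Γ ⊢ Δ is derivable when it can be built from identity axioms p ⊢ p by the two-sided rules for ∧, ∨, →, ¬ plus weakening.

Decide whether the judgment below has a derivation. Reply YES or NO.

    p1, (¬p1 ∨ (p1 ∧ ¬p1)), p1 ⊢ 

Derivation trace:
[WL] p1, (¬p1 ∨ (p1 ∧ ¬p1)), p1 ⊢ 
  [∨L] p1, (¬p1 ∨ (p1 ∧ ¬p1)) ⊢ 
    [¬L] p1, ¬p1 ⊢ 
      [Ax] p1 ⊢ p1
    [∧L] (p1 ∧ ¬p1) ⊢ 
      [¬L] p1, ¬p1 ⊢ 
        [Ax] p1 ⊢ p1

Result: YES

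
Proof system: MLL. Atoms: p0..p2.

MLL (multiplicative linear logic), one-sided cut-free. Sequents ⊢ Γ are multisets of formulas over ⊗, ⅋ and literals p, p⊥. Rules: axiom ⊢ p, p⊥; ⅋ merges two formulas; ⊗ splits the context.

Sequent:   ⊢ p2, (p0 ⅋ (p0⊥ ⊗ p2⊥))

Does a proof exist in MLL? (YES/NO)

Derivation trace:
[⅋]  ⊢ p2, (p0 ⅋ (p0⊥ ⊗ p2⊥))
  [⊗]  ⊢ p0, p2, (p0⊥ ⊗ p2⊥)
    [Ax]  ⊢ p0, p0⊥
    [Ax]  ⊢ p2, p2⊥

Result: YES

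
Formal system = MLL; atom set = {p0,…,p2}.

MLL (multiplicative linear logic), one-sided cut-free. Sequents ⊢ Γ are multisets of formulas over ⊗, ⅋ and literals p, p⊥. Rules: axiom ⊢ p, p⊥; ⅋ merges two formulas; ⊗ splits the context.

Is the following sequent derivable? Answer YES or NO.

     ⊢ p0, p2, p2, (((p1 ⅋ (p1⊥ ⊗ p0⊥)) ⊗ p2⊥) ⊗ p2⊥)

Proof tree:
[⊗]  ⊢ p0, p2, p2, (((p1 ⅋ (p1⊥ ⊗ p0⊥)) ⊗ p2⊥) ⊗ p2⊥)
  [⊗]  ⊢ p0, p2, ((p1 ⅋ (p1⊥ ⊗ p0⊥)) ⊗ p2⊥)
    [⅋]  ⊢ p0, (p1 ⅋ (p1⊥ ⊗ p0⊥))
      [⊗]  ⊢ p1, p0, (p1⊥ ⊗ p0⊥)
        [Ax]  ⊢ p1, p1⊥
        [Ax]  ⊢ p0, p0⊥
    [Ax]  ⊢ p2, p2⊥
  [Ax]  ⊢ p2, p2⊥

Result: YES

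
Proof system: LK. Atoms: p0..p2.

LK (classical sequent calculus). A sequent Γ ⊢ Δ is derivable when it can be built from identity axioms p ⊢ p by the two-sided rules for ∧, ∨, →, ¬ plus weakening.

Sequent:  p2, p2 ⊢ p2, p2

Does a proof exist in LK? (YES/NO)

Derivation trace:
[WR] p2, p2 ⊢ p2, p2
  [WL] p2, p2 ⊢ p2
    [Ax] p2 ⊢ p2

Result: YES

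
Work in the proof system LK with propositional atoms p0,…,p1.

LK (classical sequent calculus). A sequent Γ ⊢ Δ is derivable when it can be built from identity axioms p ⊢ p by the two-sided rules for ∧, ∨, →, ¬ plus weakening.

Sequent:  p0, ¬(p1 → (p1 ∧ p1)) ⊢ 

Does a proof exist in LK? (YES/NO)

Derivation (root first):
[¬L] p0, ¬(p1 → (p1 ∧ p1)) ⊢ 
  [WL] p0 ⊢ (p1 → (p1 ∧ p1))
    [→R]  ⊢ (p1 → (p1 ∧ p1))
      [∧R] p1 ⊢ (p1 ∧ p1)
        [Ax] p1 ⊢ p1
        [Ax] p1 ⊢ p1

Result: YES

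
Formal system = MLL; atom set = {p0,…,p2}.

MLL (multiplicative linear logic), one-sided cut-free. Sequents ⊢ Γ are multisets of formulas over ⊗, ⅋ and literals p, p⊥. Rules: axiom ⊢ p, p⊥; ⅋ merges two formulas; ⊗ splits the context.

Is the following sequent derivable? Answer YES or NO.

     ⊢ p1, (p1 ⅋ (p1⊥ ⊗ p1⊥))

Proof tree:
[⅋]  ⊢ p1, (p1 ⅋ (p1⊥ ⊗ p1⊥))
  [⊗]  ⊢ p1, p1, (p1⊥ ⊗ p1⊥)
    [Ax]  ⊢ p1, p1⊥
    [Ax]  ⊢ p1, p1⊥

Result: YES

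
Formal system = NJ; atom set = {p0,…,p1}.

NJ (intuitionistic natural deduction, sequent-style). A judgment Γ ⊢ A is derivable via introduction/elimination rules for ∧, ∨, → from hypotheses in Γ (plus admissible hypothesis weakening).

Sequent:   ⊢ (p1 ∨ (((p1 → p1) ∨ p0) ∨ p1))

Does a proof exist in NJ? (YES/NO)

Proof tree:
[∨I₂]  ⊢ (p1 ∨ (((p1 → p1) ∨ p0) ∨ p1))
  [∨I₁]  ⊢ (((p1 → p1) ∨ p0) ∨ p1)
    [∨I₁]  ⊢ ((p1 → p1) ∨ p0)
      [→I]  ⊢ (p1 → p1)
        [Ax] p1 ⊢ p1

Result: YES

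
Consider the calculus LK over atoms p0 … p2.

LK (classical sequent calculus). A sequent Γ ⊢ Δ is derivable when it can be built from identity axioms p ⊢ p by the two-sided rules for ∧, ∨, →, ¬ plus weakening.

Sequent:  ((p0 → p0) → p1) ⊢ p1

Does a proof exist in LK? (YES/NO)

Derivation trace:
[→L] ((p0 → p0) → p1) ⊢ p1
  [→R]  ⊢ (p0 → p0)
    [Ax] p0 ⊢ p0
  [Ax] p1 ⊢ p1

Result: YES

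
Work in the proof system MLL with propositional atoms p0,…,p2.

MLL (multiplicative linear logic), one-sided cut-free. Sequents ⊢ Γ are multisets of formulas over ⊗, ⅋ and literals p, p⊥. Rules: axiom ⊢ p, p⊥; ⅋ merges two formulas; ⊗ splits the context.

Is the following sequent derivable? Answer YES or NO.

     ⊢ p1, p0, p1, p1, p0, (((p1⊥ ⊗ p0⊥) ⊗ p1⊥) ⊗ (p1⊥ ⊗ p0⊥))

Derivation trace:
[⊗]  ⊢ p1, p0, p1, p1, p0, (((p1⊥ ⊗ p0⊥) ⊗ p1⊥) ⊗ (p1⊥ ⊗ p0⊥))
  [⊗]  ⊢ p1, p0, p1, ((p1⊥ ⊗ p0⊥) ⊗ p1⊥)
    [⊗]  ⊢ p1, p0, (p1⊥ ⊗ p0⊥)
      [Ax]  ⊢ p1, p1⊥
      [Ax]  ⊢ p0, p0⊥
    [Ax]  ⊢ p1, p1⊥
  [⊗]  ⊢ p1, p0, (p1⊥ ⊗ p0⊥)
    [Ax]  ⊢ p1, p1⊥
    [Ax]  ⊢ p0, p0⊥

Result: YES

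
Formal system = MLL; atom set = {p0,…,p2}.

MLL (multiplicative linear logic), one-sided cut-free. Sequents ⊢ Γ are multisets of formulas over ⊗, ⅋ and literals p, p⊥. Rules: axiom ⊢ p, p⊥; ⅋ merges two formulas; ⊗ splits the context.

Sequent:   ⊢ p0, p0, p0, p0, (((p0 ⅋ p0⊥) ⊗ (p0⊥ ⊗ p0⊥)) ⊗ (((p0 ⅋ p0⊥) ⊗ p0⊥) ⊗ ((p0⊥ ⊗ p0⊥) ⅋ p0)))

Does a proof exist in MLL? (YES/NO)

Derivation trace:
[⊗]  ⊢ p0, p0, p0, p0, (((p0 ⅋ p0⊥) ⊗ (p0⊥ ⊗ p0⊥)) ⊗ (((p0 ⅋ p0⊥) ⊗ p0⊥) ⊗ ((p0⊥ ⊗ p0⊥) ⅋ p0)))
  [⊗]  ⊢ p0, p0, ((p0 ⅋ p0⊥) ⊗ (p0⊥ ⊗ p0⊥))
    [⅋]  ⊢ (p0 ⅋ p0⊥)
      [Ax]  ⊢ p0, p0⊥
    [⊗]  ⊢ p0, p0, (p0⊥ ⊗ p0⊥)
      [Ax]  ⊢ p0, p0⊥
      [Ax]  ⊢ p0, p0⊥
  [⊗]  ⊢ p0, p0, (((p0 ⅋ p0⊥) ⊗ p0⊥) ⊗ ((p0⊥ ⊗ p0⊥) ⅋ p0))
    [⊗]  ⊢ p0, ((p0 ⅋ p0⊥) ⊗ p0⊥)
      [⅋]  ⊢ (p0 ⅋ p0⊥)
        [Ax]  ⊢ p0, p0⊥
      [Ax]  ⊢ p0, p0⊥
    [⅋]  ⊢ p0, ((p0⊥ ⊗ p0⊥) ⅋ p0)
      [⊗]  ⊢ p0, p0, (p0⊥ ⊗ p0⊥)
        [Ax]  ⊢ p0, p0⊥
        [Ax]  ⊢ p0, p0⊥

Result: YES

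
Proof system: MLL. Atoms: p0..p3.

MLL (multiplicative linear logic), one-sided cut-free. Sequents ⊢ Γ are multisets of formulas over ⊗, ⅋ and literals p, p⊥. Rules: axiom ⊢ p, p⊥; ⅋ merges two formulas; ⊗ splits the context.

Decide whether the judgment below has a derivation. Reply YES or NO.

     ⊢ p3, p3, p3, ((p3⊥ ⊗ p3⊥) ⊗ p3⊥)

Derivation trace:
[⊗]  ⊢ p3, p3, p3, ((p3⊥ ⊗ p3⊥) ⊗ p3⊥)
  [⊗]  ⊢ p3, p3, (p3⊥ ⊗ p3⊥)
    [Ax]  ⊢ p3, p3⊥
    [Ax]  ⊢ p3, p3⊥
  [Ax]  ⊢ p3, p3⊥

Result: YES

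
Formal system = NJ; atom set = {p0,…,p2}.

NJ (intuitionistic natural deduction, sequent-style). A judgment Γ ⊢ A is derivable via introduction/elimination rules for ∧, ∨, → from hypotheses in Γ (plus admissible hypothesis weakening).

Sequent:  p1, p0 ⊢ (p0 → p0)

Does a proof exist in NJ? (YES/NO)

Derivation (root first):
[Wk] p1, p0 ⊢ (p0 → p0)
  [→I] p1 ⊢ (p0 → p0)
    [Wk] p0, p1 ⊢ p0
      [Ax] p0 ⊢ p0

Result: YES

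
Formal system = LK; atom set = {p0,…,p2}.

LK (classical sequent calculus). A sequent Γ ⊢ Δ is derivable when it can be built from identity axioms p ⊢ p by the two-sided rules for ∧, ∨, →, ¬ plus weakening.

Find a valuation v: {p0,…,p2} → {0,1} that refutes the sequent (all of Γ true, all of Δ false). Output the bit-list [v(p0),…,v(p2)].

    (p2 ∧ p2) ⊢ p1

Enumerate valuations to refute Γ ⊢ Δ:
  v=000: Γ:[(p2 ∧ p2)=F] Δ:[p1=F] refutes=False
  v=001: Γ:[(p2 ∧ p2)=T] Δ:[p1=F] refutes=True  ← countermodel

Result: [0, 0, 1]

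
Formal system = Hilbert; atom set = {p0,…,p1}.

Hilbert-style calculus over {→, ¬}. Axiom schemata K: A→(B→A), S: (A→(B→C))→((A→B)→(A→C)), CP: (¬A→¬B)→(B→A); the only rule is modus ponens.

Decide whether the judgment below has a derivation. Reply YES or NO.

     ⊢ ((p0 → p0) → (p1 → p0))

Truth-table refutation:
  v=00: Γ:[] Δ:[((p0 → p0) → (p1 → p0))=T] refutes=False
  v=01: Γ:[] Δ:[((p0 → p0) → (p1 → p0))=F] refutes=True  ← countermodel

Result: NO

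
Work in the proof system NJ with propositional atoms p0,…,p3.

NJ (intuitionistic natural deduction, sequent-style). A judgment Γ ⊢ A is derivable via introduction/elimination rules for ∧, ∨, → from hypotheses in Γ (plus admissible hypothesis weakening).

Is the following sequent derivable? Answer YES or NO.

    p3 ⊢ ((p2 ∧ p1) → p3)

Derivation trace:
[→I] p3 ⊢ ((p2 ∧ p1) → p3)
  [Wk] p3, (p2 ∧ p1) ⊢ p3
    [Ax] p3 ⊢ p3

Result: YES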